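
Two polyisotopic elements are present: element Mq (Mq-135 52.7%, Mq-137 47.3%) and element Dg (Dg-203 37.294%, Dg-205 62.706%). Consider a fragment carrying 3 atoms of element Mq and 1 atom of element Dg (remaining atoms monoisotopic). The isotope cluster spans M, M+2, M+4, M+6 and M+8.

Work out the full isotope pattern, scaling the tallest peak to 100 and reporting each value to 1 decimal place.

Element Mq pattern (n=3): 0.14636318 : 0.39409745 : 0.35371555 : 0.10582382
Element Dg pattern (n=1): 0.37294 : 0.62706
Convolve the two distributions (both contribute in 2-u steps):
  M: 0.14636318×0.37294 = 0.054585
  M+2: 0.14636318×0.62706 + 0.39409745×0.37294 = 0.238753
  M+4: 0.39409745×0.62706 + 0.35371555×0.37294 = 0.379037
  M+6: 0.35371555×0.62706 + 0.10582382×0.37294 = 0.261267
  M+8: 0.10582382×0.62706 = 0.066358
Scale to base peak (0.379037) = 100: 14.4 : 63.0 : 100.0 : 68.9 : 17.5

14.4 : 63.0 : 100.0 : 68.9 : 17.5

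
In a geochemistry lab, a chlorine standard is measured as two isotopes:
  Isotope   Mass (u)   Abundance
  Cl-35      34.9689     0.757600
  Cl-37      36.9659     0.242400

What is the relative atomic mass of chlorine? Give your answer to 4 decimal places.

Weight each isotope mass by its fractional abundance: 0.757600 × 34.9689 + 0.242400 × 36.9659
= 26.49244 + 8.96053 = 35.45297 u

35.4530 u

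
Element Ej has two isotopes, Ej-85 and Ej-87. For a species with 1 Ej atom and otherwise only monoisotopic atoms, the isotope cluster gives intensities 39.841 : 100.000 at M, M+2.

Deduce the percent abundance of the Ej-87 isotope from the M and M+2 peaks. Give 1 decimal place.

If p is the fraction of Ej that is Ej-85, then I(M+2)/I(M) = [C(1,1)·p^0·(1−p)] / p^1 = 1·(1−p)/p = 100.000/39.841 = 2.5100
(1−p)/p = 2.5100/1 = 2.5100  ⇒  p = 1/(1 + 2.5100) = 0.2849
Ej-85: 28.5%, Ej-87: 71.5%.

71.5%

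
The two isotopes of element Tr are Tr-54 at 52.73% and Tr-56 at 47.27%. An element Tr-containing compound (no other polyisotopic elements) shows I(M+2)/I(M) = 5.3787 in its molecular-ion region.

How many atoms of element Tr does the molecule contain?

6

With n Tr atoms, P(M+2)/P(M) = C(n,1)·p^(n−1)q / p^n = n·q/p = n · 0.4727/0.5273.
n = 5.3787 × 0.5273/0.4727 = 6.00 ≈ 6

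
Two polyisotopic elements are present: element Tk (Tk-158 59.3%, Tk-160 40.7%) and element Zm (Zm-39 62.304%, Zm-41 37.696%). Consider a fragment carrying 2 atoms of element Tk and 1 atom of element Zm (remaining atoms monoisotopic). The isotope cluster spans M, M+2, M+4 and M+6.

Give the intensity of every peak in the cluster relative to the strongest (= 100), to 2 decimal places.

50.56 : 100.00 : 65.81 : 14.41

Element Tk pattern (n=2): 0.351649 : 0.482702 : 0.165649
Element Zm pattern (n=1): 0.62304 : 0.37696
Convolve the two distributions (both contribute in 2-u steps):
  M: 0.351649×0.62304 = 0.219091
  M+2: 0.351649×0.37696 + 0.482702×0.62304 = 0.433300
  M+4: 0.482702×0.37696 + 0.165649×0.62304 = 0.285165
  M+6: 0.165649×0.37696 = 0.062443
Scale to base peak (0.433300) = 100: 50.56 : 100.00 : 65.81 : 14.41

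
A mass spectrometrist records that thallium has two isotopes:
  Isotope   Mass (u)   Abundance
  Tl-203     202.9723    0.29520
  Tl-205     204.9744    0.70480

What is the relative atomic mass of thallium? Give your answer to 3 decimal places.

Ar = Σ fᵢ·mᵢ = 0.29520 × 202.9723 + 0.70480 × 204.9744
= 59.91742 + 144.46596 = 204.38338 u

204.383 u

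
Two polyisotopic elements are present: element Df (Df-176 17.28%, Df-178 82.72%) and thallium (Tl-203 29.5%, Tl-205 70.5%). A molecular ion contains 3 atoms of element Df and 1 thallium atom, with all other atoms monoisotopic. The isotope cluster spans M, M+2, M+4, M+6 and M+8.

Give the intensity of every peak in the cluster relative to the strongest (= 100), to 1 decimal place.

Element Df pattern (n=3): 0.00515978 : 0.07410018 : 0.3547203 : 0.56601974
Thallium pattern (n=1): 0.2950 : 0.7050
Convolve the two distributions (both contribute in 2-u steps):
  M: 0.00515978×0.2950 = 0.001522
  M+2: 0.00515978×0.7050 + 0.07410018×0.2950 = 0.025497
  M+4: 0.07410018×0.7050 + 0.3547203×0.2950 = 0.156883
  M+6: 0.3547203×0.7050 + 0.56601974×0.2950 = 0.417054
  M+8: 0.56601974×0.7050 = 0.399044
Scale to base peak (0.417054) = 100: 0.4 : 6.1 : 37.6 : 100.0 : 95.7

0.4 : 6.1 : 37.6 : 100.0 : 95.7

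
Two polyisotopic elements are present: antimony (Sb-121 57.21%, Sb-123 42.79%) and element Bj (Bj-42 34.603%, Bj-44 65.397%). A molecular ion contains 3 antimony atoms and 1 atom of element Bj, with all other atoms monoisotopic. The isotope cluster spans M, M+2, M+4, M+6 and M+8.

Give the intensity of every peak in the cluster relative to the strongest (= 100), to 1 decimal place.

16.9 : 69.8 : 100.0 : 60.7 : 13.4

Antimony pattern (n=3): 0.18724742 : 0.42015297 : 0.3142518 : 0.07834781
Element Bj pattern (n=1): 0.34603 : 0.65397
Convolve the two distributions (both contribute in 2-u steps):
  M: 0.18724742×0.34603 = 0.064793
  M+2: 0.18724742×0.65397 + 0.42015297×0.34603 = 0.267840
  M+4: 0.42015297×0.65397 + 0.3142518×0.34603 = 0.383508
  M+6: 0.3142518×0.65397 + 0.07834781×0.34603 = 0.232622
  M+8: 0.07834781×0.65397 = 0.051237
Scale to base peak (0.383508) = 100: 16.9 : 69.8 : 100.0 : 60.7 : 13.4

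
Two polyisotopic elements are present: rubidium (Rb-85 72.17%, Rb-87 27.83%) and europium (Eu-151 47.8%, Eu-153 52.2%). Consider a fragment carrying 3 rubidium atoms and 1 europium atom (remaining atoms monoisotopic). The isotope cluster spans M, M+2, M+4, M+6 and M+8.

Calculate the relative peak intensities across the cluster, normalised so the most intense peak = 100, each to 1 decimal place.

Rubidium pattern (n=3): 0.37589809 : 0.43485841 : 0.16768892 : 0.02155458
Europium pattern (n=1): 0.4780 : 0.5220
Convolve the two distributions (both contribute in 2-u steps):
  M: 0.37589809×0.4780 = 0.179679
  M+2: 0.37589809×0.5220 + 0.43485841×0.4780 = 0.404081
  M+4: 0.43485841×0.5220 + 0.16768892×0.4780 = 0.307151
  M+6: 0.16768892×0.5220 + 0.02155458×0.4780 = 0.097837
  M+8: 0.02155458×0.5220 = 0.011251
Scale to base peak (0.404081) = 100: 44.5 : 100.0 : 76.0 : 24.2 : 2.8

44.5 : 100.0 : 76.0 : 24.2 : 2.8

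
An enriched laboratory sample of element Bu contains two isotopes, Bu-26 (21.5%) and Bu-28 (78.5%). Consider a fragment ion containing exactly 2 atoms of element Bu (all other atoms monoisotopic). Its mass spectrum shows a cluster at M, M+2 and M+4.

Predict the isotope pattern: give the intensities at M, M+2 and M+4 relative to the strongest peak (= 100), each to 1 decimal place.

7.5 : 54.8 : 100.0

The 2 Bu atoms are independent, so intensities follow the terms of (0.215 + 0.785)^2.
P(M) = 0.215^2 = 0.046225
P(M+2) = 2 × 0.215^1 × 0.785^1 = 0.337550
P(M+4) = 0.785^2 = 0.616225
The M+4 peak is largest (0.616225); scaling to 100 gives 7.5 : 54.8 : 100.0.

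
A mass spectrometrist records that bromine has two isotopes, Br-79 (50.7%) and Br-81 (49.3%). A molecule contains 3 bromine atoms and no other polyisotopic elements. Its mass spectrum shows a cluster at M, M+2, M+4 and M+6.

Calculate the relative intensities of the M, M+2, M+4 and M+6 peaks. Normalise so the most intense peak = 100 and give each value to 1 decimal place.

Expanding (0.507 + 0.493)^3:
P(M) = 0.507^3 = 0.130324
P(M+2) = 3 × 0.507^2 × 0.493^1 = 0.380175
P(M+4) = 3 × 0.507^1 × 0.493^2 = 0.369678
P(M+6) = 0.493^3 = 0.119823
The M+2 peak is largest (0.380175); scaling to 100 gives 34.3 : 100.0 : 97.2 : 31.5.

34.3 : 100.0 : 97.2 : 31.5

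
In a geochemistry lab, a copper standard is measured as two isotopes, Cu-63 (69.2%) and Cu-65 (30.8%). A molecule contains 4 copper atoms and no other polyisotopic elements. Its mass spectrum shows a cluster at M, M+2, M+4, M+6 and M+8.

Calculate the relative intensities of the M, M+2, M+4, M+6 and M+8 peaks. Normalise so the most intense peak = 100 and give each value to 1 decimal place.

56.2 : 100.0 : 66.8 : 19.8 : 2.2

Each Cu atom is independently Cu-63 (p = 0.692) or Cu-65 (q = 0.308); the cluster is the binomial expansion (p + q)^4.
P(M) = 0.692^4 = 0.229311
P(M+2) = 4 × 0.692^3 × 0.308^1 = 0.408253
P(M+4) = 6 × 0.692^2 × 0.308^2 = 0.272562
P(M+6) = 4 × 0.692^1 × 0.308^3 = 0.080876
P(M+8) = 0.308^4 = 0.008999
The M+2 peak is largest (0.408253); scaling to 100 gives 56.2 : 100.0 : 66.8 : 19.8 : 2.2.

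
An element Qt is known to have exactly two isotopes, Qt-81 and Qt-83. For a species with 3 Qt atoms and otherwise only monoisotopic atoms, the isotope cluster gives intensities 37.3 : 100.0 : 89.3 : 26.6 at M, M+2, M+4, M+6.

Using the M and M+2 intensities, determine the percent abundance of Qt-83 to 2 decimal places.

47.19%

Let p = fractional abundance of Qt-81. I(M+2)/I(M) = [C(3,1)·p^2·(1−p)] / p^3 = 3·(1−p)/p = 100.0/37.3 = 2.6810
(1−p)/p = 2.6810/3 = 0.8937  ⇒  p = 1/(1 + 0.8937) = 0.5281
Qt-81: 52.81%, Qt-83: 47.19%.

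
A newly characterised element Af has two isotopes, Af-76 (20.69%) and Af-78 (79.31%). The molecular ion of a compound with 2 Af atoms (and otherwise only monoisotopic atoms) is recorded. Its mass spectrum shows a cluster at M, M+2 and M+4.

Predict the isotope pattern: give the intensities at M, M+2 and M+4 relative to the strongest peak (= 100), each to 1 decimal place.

6.8 : 52.2 : 100.0

Expanding (0.2069 + 0.7931)^2:
P(M) = 0.2069^2 = 0.042808
P(M+2) = 2 × 0.2069^1 × 0.7931^1 = 0.328185
P(M+4) = 0.7931^2 = 0.629008
The M+4 peak is largest (0.629008); scaling to 100 gives 6.8 : 52.2 : 100.0.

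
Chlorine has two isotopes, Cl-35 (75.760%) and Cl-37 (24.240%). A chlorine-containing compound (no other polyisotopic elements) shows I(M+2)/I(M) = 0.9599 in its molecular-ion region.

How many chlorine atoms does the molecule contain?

For n independent Cl atoms, I(M+2)/I(M) = n · (abundance Cl-37) / (abundance Cl-35) = n · 0.24240/0.75760.
n = 0.9599 × 0.75760/0.24240 = 3.00 ≈ 3

3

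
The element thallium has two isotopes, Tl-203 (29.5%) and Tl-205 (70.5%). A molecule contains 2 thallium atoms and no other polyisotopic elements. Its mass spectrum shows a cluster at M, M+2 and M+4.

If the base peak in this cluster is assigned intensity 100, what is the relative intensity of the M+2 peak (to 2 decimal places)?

Binomial terms of (0.295 + 0.705)^2: M 0.0870, M+2 0.4160, M+4 0.4970 → M+4 is the base peak.
P(M+4) = C(2,2) × 0.295^0 × 0.705^2 = 1 × 1.0000 × 0.497025 = 0.497025 (base)
P(M+2) = C(2,1) × 0.295^1 × 0.705^1 = 2 × 0.2950 × 0.7050 = 0.415950
Relative intensity = 0.415950 / 0.497025 × 100 = 83.69

83.69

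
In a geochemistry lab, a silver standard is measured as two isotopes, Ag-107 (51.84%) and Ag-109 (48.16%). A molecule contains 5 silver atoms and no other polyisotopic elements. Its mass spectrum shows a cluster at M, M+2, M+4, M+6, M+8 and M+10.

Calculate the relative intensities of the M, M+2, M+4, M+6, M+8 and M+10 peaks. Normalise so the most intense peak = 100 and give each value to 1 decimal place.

11.6 : 53.8 : 100.0 : 92.9 : 43.2 : 8.0

The 5 Ag atoms are independent, so intensities follow the terms of (0.5184 + 0.4816)^5.
P(M) = 0.5184^5 = 0.037439
P(M+2) = 5 × 0.5184^4 × 0.4816^1 = 0.173907
P(M+4) = 10 × 0.5184^3 × 0.4816^2 = 0.323123
P(M+6) = 10 × 0.5184^2 × 0.4816^3 = 0.300185
P(M+8) = 5 × 0.5184^1 × 0.4816^4 = 0.139438
P(M+10) = 0.4816^5 = 0.025908
The M+4 peak is largest (0.323123); scaling to 100 gives 11.6 : 53.8 : 100.0 : 92.9 : 43.2 : 8.0.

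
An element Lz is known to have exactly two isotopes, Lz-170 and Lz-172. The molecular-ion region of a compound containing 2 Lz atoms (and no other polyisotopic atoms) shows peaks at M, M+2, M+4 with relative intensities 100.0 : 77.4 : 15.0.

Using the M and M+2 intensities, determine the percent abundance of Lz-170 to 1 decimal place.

If p is the fraction of Lz that is Lz-170, then I(M+2)/I(M) = [C(2,1)·p^1·(1−p)] / p^2 = 2·(1−p)/p = 77.4/100.0 = 0.7740
(1−p)/p = 0.7740/2 = 0.3870  ⇒  p = 1/(1 + 0.3870) = 0.7210
Lz-170: 72.1%, Lz-172: 27.9%.

72.1%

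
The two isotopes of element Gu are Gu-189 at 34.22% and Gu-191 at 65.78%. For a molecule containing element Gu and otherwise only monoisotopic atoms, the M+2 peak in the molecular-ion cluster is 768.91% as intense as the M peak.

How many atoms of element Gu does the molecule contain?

4

The M+2/M ratio from n Gu atoms is n · q/p = n · 0.6578/0.3422.
n = 7.6891 × 0.3422/0.6578 = 4.00 ≈ 4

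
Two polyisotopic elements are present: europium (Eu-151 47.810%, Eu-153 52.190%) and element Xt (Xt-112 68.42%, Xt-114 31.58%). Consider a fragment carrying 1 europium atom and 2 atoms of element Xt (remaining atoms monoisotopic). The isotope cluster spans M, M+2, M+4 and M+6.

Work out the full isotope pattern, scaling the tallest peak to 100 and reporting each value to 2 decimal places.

Europium pattern (n=1): 0.4781 : 0.5219
Element Xt pattern (n=2): 0.46812964 : 0.43214072 : 0.09972964
Convolve the two distributions (both contribute in 2-u steps):
  M: 0.4781×0.46812964 = 0.223813
  M+2: 0.4781×0.43214072 + 0.5219×0.46812964 = 0.450923
  M+4: 0.4781×0.09972964 + 0.5219×0.43214072 = 0.273215
  M+6: 0.5219×0.09972964 = 0.052049
Scale to base peak (0.450923) = 100: 49.63 : 100.00 : 60.59 : 11.54

49.63 : 100.00 : 60.59 : 11.54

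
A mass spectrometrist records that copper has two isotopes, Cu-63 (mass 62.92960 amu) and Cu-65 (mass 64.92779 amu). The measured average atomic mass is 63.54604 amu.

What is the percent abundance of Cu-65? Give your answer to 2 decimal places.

30.85%

With x = fraction of Cu-63 (so Cu-65 is 1 − x):
62.92960·x + 64.92779·(1 − x) = 63.54604
(62.92960 − 64.92779)·x = 63.54604 − 64.92779
x = -1.38175 / -1.99819 = 0.69150 → 69.15% Cu-63, 30.85% Cu-65.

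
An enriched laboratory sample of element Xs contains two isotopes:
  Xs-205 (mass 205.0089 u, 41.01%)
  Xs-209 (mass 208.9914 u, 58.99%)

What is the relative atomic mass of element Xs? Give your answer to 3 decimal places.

The abundance-weighted mean is 0.4101 × 205.0089 + 0.5899 × 208.9914
= 84.07415 + 123.28403 = 207.35818 u

207.358 u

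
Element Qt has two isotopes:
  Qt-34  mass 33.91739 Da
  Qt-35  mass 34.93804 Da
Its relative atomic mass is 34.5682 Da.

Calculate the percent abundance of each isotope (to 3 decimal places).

Qt-34: 36.236%, Qt-35: 63.764%

With x = fraction of Qt-34 (so Qt-35 is 1 − x):
33.91739·x + 34.93804·(1 − x) = 34.5682
(33.91739 − 34.93804)·x = 34.5682 − 34.93804
x = -0.36984 / -1.02065 = 0.36236 → 36.236% Qt-34, 63.764% Qt-35.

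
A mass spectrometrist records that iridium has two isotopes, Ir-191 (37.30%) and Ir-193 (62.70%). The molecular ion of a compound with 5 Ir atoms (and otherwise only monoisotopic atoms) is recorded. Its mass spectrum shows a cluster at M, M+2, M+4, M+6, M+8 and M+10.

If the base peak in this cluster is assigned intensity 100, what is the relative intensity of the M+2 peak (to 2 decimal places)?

Term probabilities: M 0.0072, M+2 0.0607, M+4 0.2040, M+6 0.3429, M+8 0.2882, M+10 0.0969. Base peak = M+6.
P(M+6) = C(5,3) × 0.3730^2 × 0.6270^3 = 10 × 0.139129 × 0.24649188 = 0.342942 (base)
P(M+2) = C(5,1) × 0.3730^4 × 0.6270^1 = 5 × 0.01935688 × 0.6270 = 0.060684
Relative intensity = 0.060684 / 0.342942 × 100 = 17.70

17.70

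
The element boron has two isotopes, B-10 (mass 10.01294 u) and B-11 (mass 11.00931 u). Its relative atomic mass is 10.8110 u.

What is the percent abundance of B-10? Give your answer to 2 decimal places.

19.90%

Let x be the fractional abundance of B-10; then B-11 has abundance 1 − x.
10.01294·x + 11.00931·(1 − x) = 10.8110
(10.01294 − 11.00931)·x = 10.8110 − 11.00931
x = -0.19831 / -0.99637 = 0.19903 → 19.90% B-10, 80.10% B-11.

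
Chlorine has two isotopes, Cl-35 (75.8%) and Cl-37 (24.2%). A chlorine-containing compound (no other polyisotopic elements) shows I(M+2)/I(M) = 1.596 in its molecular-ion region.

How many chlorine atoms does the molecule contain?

For n independent Cl atoms, I(M+2)/I(M) = n · (abundance Cl-37) / (abundance Cl-35) = n · 0.242/0.758.
n = 1.596 × 0.758/0.242 = 5.00 ≈ 5

5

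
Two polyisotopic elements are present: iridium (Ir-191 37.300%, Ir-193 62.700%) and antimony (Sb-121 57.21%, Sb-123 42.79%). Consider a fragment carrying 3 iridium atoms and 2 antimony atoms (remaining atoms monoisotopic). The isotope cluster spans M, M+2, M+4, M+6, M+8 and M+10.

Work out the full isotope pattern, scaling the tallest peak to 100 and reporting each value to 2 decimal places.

4.94 : 32.29 : 81.87 : 100.00 : 58.50 : 13.12

Iridium pattern (n=3): 0.05189512 : 0.26170165 : 0.43991135 : 0.24649188
Antimony pattern (n=2): 0.32729841 : 0.48960318 : 0.18309841
Convolve the two distributions (both contribute in 2-u steps):
  M: 0.05189512×0.32729841 = 0.016985
  M+2: 0.05189512×0.48960318 + 0.26170165×0.32729841 = 0.111063
  M+4: 0.05189512×0.18309841 + 0.26170165×0.48960318 + 0.43991135×0.32729841 = 0.281614
  M+6: 0.26170165×0.18309841 + 0.43991135×0.48960318 + 0.24649188×0.32729841 = 0.343976
  M+8: 0.43991135×0.18309841 + 0.24649188×0.48960318 = 0.201230
  M+10: 0.24649188×0.18309841 = 0.045132
Scale to base peak (0.343976) = 100: 4.94 : 32.29 : 81.87 : 100.00 : 58.50 : 13.12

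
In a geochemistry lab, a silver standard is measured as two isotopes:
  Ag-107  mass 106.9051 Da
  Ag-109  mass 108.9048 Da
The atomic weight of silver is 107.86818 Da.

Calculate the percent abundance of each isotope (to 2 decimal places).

With x = fraction of Ag-107 (so Ag-109 is 1 − x):
106.9051·x + 108.9048·(1 − x) = 107.86818
(106.9051 − 108.9048)·x = 107.86818 − 108.9048
x = -1.03662 / -1.9997 = 0.51839 → 51.84% Ag-107, 48.16% Ag-109.

Ag-107: 51.84%, Ag-109: 48.16%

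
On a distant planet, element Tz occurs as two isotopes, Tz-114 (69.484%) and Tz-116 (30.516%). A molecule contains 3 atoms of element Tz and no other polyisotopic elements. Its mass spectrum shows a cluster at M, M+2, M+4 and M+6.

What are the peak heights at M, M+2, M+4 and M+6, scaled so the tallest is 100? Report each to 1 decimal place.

Each Tz atom is independently Tz-114 (p = 0.69484) or Tz-116 (q = 0.30516); the cluster is the binomial expansion (p + q)^3.
P(M) = 0.69484^3 = 0.335471
P(M+2) = 3 × 0.69484^2 × 0.30516^1 = 0.441996
P(M+4) = 3 × 0.69484^1 × 0.30516^2 = 0.194116
P(M+6) = 0.30516^3 = 0.028417
The M+2 peak is largest (0.441996); scaling to 100 gives 75.9 : 100.0 : 43.9 : 6.4.

75.9 : 100.0 : 43.9 : 6.4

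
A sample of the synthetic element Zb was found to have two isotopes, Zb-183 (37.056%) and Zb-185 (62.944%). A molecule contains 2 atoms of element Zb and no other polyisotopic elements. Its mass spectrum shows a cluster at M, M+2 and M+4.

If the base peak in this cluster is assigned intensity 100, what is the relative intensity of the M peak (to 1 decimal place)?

29.4

Binomial terms of (0.37056 + 0.62944)^2: M 0.1373, M+2 0.4665, M+4 0.3962 → M+2 is the base peak.
P(M+2) = C(2,1) × 0.37056^1 × 0.62944^1 = 2 × 0.37056 × 0.62944 = 0.466491 (base)
P(M) = C(2,0) × 0.37056^2 × 0.62944^0 = 1 × 0.13731471 × 1.0000 = 0.137315
Relative intensity = 0.137315 / 0.466491 × 100 = 29.4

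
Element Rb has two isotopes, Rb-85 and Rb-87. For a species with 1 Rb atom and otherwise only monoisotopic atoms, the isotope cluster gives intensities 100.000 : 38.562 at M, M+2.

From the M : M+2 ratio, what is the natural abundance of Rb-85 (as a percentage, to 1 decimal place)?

Write p for the Rb-85 fraction. I(M+2)/I(M) = [C(1,1)·p^0·(1−p)] / p^1 = 1·(1−p)/p = 38.562/100.000 = 0.3856
(1−p)/p = 0.3856/1 = 0.3856  ⇒  p = 1/(1 + 0.3856) = 0.7217
Rb-85: 72.2%, Rb-87: 27.8%.

72.2%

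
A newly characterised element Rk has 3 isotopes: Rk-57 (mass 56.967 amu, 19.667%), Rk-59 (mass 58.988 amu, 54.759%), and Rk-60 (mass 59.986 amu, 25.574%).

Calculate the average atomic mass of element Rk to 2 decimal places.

58.85 amu

The abundance-weighted mean is 0.19667 × 56.967 + 0.54759 × 58.988 + 0.25574 × 59.986
= 11.2037 + 32.3012 + 15.3408 = 58.8457 amu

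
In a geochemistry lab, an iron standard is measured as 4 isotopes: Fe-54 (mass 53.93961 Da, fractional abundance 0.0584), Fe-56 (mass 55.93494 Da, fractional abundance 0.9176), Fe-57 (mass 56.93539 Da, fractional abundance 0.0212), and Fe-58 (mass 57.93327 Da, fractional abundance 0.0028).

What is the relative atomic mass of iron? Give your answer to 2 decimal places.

Average mass = Σ (abundance × isotope mass) = 0.0584 × 53.93961 + 0.9176 × 55.93494 + 0.0212 × 56.93539 + 0.0028 × 57.93327
= 3.150073 + 51.325901 + 1.207030 + 0.162213 = 55.845217 Da

55.85 Da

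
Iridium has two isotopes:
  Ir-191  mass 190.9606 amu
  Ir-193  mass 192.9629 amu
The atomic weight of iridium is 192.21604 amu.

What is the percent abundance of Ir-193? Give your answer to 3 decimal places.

62.700%

Writing the weighted mean with unknown fraction x of Ir-191:
190.9606·x + 192.9629·(1 − x) = 192.21604
(190.9606 − 192.9629)·x = 192.21604 − 192.9629
x = -0.74686 / -2.0023 = 0.37300 → 37.300% Ir-191, 62.700% Ir-193.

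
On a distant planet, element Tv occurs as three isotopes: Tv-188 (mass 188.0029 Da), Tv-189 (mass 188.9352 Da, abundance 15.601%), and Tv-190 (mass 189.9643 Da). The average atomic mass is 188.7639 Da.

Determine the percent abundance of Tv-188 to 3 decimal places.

The remaining 84.399% is split between Tv-188 (fraction x) and Tv-190 (fraction 0.84399 − x).
Substituting: 188.0029x + 189.9643(0.84399 − x) = 159.288119448
(188.0029 − 189.9643)x = -1.039850109  ⇒  x = 0.53016, y = 0.31383
Tv-188: 53.016%, Tv-190: 31.383%.

53.016%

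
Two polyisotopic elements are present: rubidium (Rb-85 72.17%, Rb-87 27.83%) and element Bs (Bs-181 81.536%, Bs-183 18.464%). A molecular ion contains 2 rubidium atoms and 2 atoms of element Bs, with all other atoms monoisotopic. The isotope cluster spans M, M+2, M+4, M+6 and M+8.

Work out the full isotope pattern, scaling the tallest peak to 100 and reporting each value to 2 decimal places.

81.69 : 100.00 : 44.87 : 8.73 : 0.62

Rubidium pattern (n=2): 0.52085089 : 0.40169822 : 0.07745089
Element Bs pattern (n=2): 0.66481193 : 0.30109614 : 0.03409193
Convolve the two distributions (both contribute in 2-u steps):
  M: 0.52085089×0.66481193 = 0.346268
  M+2: 0.52085089×0.30109614 + 0.40169822×0.66481193 = 0.423880
  M+4: 0.52085089×0.03409193 + 0.40169822×0.30109614 + 0.07745089×0.66481193 = 0.190197
  M+6: 0.40169822×0.03409193 + 0.07745089×0.30109614 = 0.037015
  M+8: 0.07745089×0.03409193 = 0.002640
Scale to base peak (0.423880) = 100: 81.69 : 100.00 : 44.87 : 8.73 : 0.62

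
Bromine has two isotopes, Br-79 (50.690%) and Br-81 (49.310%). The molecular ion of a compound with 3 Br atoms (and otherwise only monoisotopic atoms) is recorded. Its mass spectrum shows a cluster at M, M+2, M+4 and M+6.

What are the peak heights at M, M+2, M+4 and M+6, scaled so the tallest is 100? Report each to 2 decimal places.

34.27 : 100.00 : 97.28 : 31.54

Each Br atom is independently Br-79 (p = 0.50690) or Br-81 (q = 0.49310); the cluster is the binomial expansion (p + q)^3.
P(M) = 0.50690^3 = 0.130247
P(M+2) = 3 × 0.50690^2 × 0.49310^1 = 0.380103
P(M+4) = 3 × 0.50690^1 × 0.49310^2 = 0.369755
P(M+6) = 0.49310^3 = 0.119896
The M+2 peak is largest (0.380103); scaling to 100 gives 34.27 : 100.00 : 97.28 : 31.54.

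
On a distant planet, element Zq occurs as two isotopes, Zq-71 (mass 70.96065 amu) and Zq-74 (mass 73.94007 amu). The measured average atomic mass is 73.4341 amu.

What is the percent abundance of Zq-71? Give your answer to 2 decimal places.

Writing the weighted mean with unknown fraction x of Zq-71:
70.96065·x + 73.94007·(1 − x) = 73.4341
(70.96065 − 73.94007)·x = 73.4341 − 73.94007
x = -0.50597 / -2.97942 = 0.16982 → 16.98% Zq-71, 83.02% Zq-74.

16.98%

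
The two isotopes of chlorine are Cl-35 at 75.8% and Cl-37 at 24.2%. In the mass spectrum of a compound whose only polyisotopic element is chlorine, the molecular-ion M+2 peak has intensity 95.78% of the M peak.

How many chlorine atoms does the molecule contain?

The M+2/M ratio from n Cl atoms is n · q/p = n · 0.242/0.758.
n = 0.9578 × 0.758/0.242 = 3.00 ≈ 3

3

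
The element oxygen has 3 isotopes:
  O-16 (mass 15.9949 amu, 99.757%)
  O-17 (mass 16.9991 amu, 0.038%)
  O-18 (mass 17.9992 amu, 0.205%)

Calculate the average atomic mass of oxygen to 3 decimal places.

15.999 amu

Weight each isotope mass by its fractional abundance: 0.99757 × 15.9949 + 0.00038 × 16.9991 + 0.00205 × 17.9992
= 15.95603 + 0.00646 + 0.03690 = 15.99939 amu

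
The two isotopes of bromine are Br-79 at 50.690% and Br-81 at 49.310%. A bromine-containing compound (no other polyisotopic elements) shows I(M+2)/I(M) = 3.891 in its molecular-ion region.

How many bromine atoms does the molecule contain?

4

With n Br atoms, P(M+2)/P(M) = C(n,1)·p^(n−1)q / p^n = n·q/p = n · 0.49310/0.50690.
n = 3.891 × 0.50690/0.49310 = 4.00 ≈ 4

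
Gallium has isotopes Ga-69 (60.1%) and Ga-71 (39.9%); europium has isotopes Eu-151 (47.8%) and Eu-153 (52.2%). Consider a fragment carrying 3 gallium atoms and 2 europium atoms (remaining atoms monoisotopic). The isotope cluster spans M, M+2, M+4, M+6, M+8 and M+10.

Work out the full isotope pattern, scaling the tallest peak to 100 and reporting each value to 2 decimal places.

14.57 : 60.83 : 100.00 : 80.93 : 32.28 : 5.08

Gallium pattern (n=3): 0.2170818 : 0.4323576 : 0.2870394 : 0.0635212
Europium pattern (n=2): 0.228484 : 0.499032 : 0.272484
Convolve the two distributions (both contribute in 2-u steps):
  M: 0.2170818×0.228484 = 0.049600
  M+2: 0.2170818×0.499032 + 0.4323576×0.228484 = 0.207118
  M+4: 0.2170818×0.272484 + 0.4323576×0.499032 + 0.2870394×0.228484 = 0.340496
  M+6: 0.4323576×0.272484 + 0.2870394×0.499032 + 0.0635212×0.228484 = 0.275566
  M+8: 0.2870394×0.272484 + 0.0635212×0.499032 = 0.109913
  M+10: 0.0635212×0.272484 = 0.017309
Scale to base peak (0.340496) = 100: 14.57 : 60.83 : 100.00 : 80.93 : 32.28 : 5.08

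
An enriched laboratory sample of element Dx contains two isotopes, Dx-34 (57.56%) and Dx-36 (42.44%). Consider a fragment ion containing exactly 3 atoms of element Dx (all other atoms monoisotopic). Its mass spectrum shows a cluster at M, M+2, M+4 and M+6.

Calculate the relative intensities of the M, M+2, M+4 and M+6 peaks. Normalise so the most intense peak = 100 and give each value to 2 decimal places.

The 3 Dx atoms are independent, so intensities follow the terms of (0.5756 + 0.4244)^3.
P(M) = 0.5756^3 = 0.190705
P(M+2) = 3 × 0.5756^2 × 0.4244^1 = 0.421831
P(M+4) = 3 × 0.5756^1 × 0.4244^2 = 0.311023
P(M+6) = 0.4244^3 = 0.076441
The M+2 peak is largest (0.421831); scaling to 100 gives 45.21 : 100.00 : 73.73 : 18.12.

45.21 : 100.00 : 73.73 : 18.12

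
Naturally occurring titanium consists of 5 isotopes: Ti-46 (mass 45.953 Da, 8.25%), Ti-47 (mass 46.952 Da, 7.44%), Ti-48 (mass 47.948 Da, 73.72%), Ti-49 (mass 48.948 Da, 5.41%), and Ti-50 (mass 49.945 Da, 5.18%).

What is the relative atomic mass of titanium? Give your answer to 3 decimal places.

47.867 Da

The abundance-weighted mean is 0.0825 × 45.953 + 0.0744 × 46.952 + 0.7372 × 47.948 + 0.0541 × 48.948 + 0.0518 × 49.945
= 3.7911 + 3.4932 + 35.3473 + 2.6481 + 2.5872 = 47.8669 Da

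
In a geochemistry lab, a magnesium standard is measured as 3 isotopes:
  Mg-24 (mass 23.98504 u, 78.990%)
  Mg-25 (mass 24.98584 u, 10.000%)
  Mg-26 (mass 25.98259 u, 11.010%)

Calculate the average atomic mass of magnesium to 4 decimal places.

24.3051 u

Weight each isotope mass by its fractional abundance: 0.78990 × 23.98504 + 0.10000 × 24.98584 + 0.11010 × 25.98259
= 18.945783 + 2.498584 + 2.860683 = 24.305050 u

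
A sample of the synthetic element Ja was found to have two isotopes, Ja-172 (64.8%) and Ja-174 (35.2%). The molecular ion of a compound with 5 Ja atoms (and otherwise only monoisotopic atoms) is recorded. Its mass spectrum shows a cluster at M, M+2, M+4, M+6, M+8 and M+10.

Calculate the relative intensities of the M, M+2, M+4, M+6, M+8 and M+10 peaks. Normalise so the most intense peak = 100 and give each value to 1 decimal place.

33.9 : 92.0 : 100.0 : 54.3 : 14.8 : 1.6

Expanding (0.648 + 0.352)^5:
P(M) = 0.648^5 = 0.114255
P(M+2) = 5 × 0.648^4 × 0.352^1 = 0.310322
P(M+4) = 10 × 0.648^3 × 0.352^2 = 0.337140
P(M+6) = 10 × 0.648^2 × 0.352^3 = 0.183138
P(M+8) = 5 × 0.648^1 × 0.352^4 = 0.049741
P(M+10) = 0.352^5 = 0.005404
The M+4 peak is largest (0.337140); scaling to 100 gives 33.9 : 92.0 : 100.0 : 54.3 : 14.8 : 1.6.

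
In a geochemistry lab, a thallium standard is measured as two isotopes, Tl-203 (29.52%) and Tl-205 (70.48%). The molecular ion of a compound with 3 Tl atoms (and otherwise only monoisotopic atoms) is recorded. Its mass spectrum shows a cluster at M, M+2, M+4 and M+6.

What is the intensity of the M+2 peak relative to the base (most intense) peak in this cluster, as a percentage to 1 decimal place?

41.9%

Term probabilities: M 0.0257, M+2 0.1843, M+4 0.4399, M+6 0.3501. Base peak = M+4.
P(M+4) = C(3,2) × 0.2952^1 × 0.7048^2 = 3 × 0.2952 × 0.49674304 = 0.439916 (base)
P(M+2) = C(3,1) × 0.2952^2 × 0.7048^1 = 3 × 0.08714304 × 0.7048 = 0.184255
Relative intensity = 0.184255 / 0.439916 × 100 = 41.9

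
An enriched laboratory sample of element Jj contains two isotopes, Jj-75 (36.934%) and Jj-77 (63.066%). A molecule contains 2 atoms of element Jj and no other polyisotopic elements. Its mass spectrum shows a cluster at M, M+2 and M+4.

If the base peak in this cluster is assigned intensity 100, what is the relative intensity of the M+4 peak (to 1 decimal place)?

Binomial terms of (0.36934 + 0.63066)^2: M 0.1364, M+2 0.4659, M+4 0.3977 → M+2 is the base peak.
P(M+2) = C(2,1) × 0.36934^1 × 0.63066^1 = 2 × 0.36934 × 0.63066 = 0.465856 (base)
P(M+4) = C(2,2) × 0.36934^0 × 0.63066^2 = 1 × 1.0000 × 0.39773204 = 0.397732
Relative intensity = 0.397732 / 0.465856 × 100 = 85.4

85.4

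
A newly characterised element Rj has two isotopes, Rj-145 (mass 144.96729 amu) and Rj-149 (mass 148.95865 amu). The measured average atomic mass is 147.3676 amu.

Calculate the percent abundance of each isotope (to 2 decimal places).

Rj-145: 39.86%, Rj-149: 60.14%

With x = fraction of Rj-145 (so Rj-149 is 1 − x):
144.96729·x + 148.95865·(1 − x) = 147.3676
(144.96729 − 148.95865)·x = 147.3676 − 148.95865
x = -1.59105 / -3.99136 = 0.39862 → 39.86% Rj-145, 60.14% Rj-149.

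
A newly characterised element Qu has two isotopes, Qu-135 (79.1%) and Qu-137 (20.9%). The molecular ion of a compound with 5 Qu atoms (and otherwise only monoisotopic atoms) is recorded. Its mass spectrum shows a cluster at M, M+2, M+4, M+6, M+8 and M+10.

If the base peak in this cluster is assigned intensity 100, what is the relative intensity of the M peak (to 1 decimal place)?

Binomial terms of (0.791 + 0.209)^5: M 0.3097, M+2 0.4091, M+4 0.2162, M+6 0.0571, M+8 0.0075, M+10 0.0004 → M+2 is the base peak.
P(M+2) = C(5,1) × 0.791^4 × 0.209^1 = 5 × 0.39147671 × 0.2090 = 0.409093 (base)
P(M) = C(5,0) × 0.791^5 × 0.209^0 = 1 × 0.30965808 × 1.0000 = 0.309658
Relative intensity = 0.309658 / 0.409093 × 100 = 75.7

75.7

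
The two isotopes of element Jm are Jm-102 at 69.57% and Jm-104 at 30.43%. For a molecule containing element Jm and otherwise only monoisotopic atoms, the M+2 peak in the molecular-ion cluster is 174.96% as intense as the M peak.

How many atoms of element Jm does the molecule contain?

4

The M+2/M ratio from n Jm atoms is n · q/p = n · 0.3043/0.6957.
n = 1.7496 × 0.6957/0.3043 = 4.00 ≈ 4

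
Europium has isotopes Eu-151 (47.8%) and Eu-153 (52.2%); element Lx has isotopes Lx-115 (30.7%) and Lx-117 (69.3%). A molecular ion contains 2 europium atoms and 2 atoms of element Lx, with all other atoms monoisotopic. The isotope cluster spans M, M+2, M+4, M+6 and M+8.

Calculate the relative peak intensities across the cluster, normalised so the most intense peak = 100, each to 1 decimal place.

6.1 : 40.6 : 97.8 : 100.0 : 36.8

Europium pattern (n=2): 0.228484 : 0.499032 : 0.272484
Element Lx pattern (n=2): 0.094249 : 0.425502 : 0.480249
Convolve the two distributions (both contribute in 2-u steps):
  M: 0.228484×0.094249 = 0.021534
  M+2: 0.228484×0.425502 + 0.499032×0.094249 = 0.144254
  M+4: 0.228484×0.480249 + 0.499032×0.425502 + 0.272484×0.094249 = 0.347750
  M+6: 0.499032×0.480249 + 0.272484×0.425502 = 0.355602
  M+8: 0.272484×0.480249 = 0.130860
Scale to base peak (0.355602) = 100: 6.1 : 40.6 : 97.8 : 100.0 : 36.8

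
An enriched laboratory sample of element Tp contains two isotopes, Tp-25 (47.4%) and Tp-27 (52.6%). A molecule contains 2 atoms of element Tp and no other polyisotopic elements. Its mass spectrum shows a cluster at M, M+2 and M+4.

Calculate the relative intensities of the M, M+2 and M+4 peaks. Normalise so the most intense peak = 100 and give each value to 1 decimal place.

45.1 : 100.0 : 55.5

The 2 Tp atoms are independent, so intensities follow the terms of (0.474 + 0.526)^2.
P(M) = 0.474^2 = 0.224676
P(M+2) = 2 × 0.474^1 × 0.526^1 = 0.498648
P(M+4) = 0.526^2 = 0.276676
The M+2 peak is largest (0.498648); scaling to 100 gives 45.1 : 100.0 : 55.5.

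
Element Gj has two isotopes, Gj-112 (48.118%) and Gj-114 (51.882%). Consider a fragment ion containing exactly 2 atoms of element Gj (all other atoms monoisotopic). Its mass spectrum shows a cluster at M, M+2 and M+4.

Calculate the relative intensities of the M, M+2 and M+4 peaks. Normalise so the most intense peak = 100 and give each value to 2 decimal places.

46.37 : 100.00 : 53.91

Expanding (0.48118 + 0.51882)^2:
P(M) = 0.48118^2 = 0.231534
P(M+2) = 2 × 0.48118^1 × 0.51882^1 = 0.499292
P(M+4) = 0.51882^2 = 0.269174
The M+2 peak is largest (0.499292); scaling to 100 gives 46.37 : 100.00 : 53.91.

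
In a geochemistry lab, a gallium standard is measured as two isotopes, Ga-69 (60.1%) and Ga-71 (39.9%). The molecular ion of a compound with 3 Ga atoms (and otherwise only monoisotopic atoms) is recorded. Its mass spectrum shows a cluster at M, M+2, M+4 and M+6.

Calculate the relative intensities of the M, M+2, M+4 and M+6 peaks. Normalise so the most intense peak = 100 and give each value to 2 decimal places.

Each Ga atom is independently Ga-69 (p = 0.601) or Ga-71 (q = 0.399); the cluster is the binomial expansion (p + q)^3.
P(M) = 0.601^3 = 0.217082
P(M+2) = 3 × 0.601^2 × 0.399^1 = 0.432358
P(M+4) = 3 × 0.601^1 × 0.399^2 = 0.287039
P(M+6) = 0.399^3 = 0.063521
The M+2 peak is largest (0.432358); scaling to 100 gives 50.21 : 100.00 : 66.39 : 14.69.

50.21 : 100.00 : 66.39 : 14.69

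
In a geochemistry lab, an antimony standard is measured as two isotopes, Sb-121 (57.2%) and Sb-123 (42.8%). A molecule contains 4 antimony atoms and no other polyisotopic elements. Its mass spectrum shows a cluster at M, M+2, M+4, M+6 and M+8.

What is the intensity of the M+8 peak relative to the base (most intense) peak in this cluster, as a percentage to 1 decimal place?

9.3%

(0.572 + 0.428)^4 gives M 0.1070, M+2 0.3204, M+4 0.3596, M+6 0.1794, M+8 0.0336; the largest is M+4.
P(M+4) = C(4,2) × 0.572^2 × 0.428^2 = 6 × 0.327184 × 0.183184 = 0.359609 (base)
P(M+8) = C(4,4) × 0.572^0 × 0.428^4 = 1 × 1.0000 × 0.03355638 = 0.033556
Relative intensity = 0.033556 / 0.359609 × 100 = 9.3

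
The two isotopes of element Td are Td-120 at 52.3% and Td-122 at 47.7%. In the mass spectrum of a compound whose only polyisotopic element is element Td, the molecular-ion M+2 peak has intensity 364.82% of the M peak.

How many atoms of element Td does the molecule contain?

4

For n independent Td atoms, I(M+2)/I(M) = n · (abundance Td-122) / (abundance Td-120) = n · 0.477/0.523.
n = 3.6482 × 0.523/0.477 = 4.00 ≈ 4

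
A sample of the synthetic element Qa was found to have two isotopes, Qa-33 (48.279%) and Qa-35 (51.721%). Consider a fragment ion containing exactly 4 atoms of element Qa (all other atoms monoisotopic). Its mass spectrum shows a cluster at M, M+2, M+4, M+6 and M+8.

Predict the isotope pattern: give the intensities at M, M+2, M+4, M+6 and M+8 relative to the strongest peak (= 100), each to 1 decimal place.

14.5 : 62.2 : 100.0 : 71.4 : 19.1

Expanding (0.48279 + 0.51721)^4:
P(M) = 0.48279^4 = 0.054329
P(M+2) = 4 × 0.48279^3 × 0.51721^1 = 0.232810
P(M+4) = 6 × 0.48279^2 × 0.51721^2 = 0.374112
P(M+6) = 4 × 0.48279^1 × 0.51721^3 = 0.267189
P(M+8) = 0.51721^4 = 0.071560
The M+4 peak is largest (0.374112); scaling to 100 gives 14.5 : 62.2 : 100.0 : 71.4 : 19.1.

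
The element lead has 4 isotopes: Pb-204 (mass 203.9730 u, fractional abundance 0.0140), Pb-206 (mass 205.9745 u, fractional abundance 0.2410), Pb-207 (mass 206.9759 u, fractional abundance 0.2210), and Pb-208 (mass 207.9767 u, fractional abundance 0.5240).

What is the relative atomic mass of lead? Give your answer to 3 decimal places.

207.217 u

Weight each isotope mass by its fractional abundance: 0.0140 × 203.9730 + 0.2410 × 205.9745 + 0.2210 × 206.9759 + 0.5240 × 207.9767
= 2.85562 + 49.63985 + 45.74167 + 108.97979 = 207.21693 u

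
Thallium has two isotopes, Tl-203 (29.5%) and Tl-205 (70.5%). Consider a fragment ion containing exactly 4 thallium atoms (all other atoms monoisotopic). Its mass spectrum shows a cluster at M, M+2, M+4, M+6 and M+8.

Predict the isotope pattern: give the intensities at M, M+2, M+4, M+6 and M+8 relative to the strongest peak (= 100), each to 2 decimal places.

1.83 : 17.51 : 62.77 : 100.00 : 59.75

The 4 Tl atoms are independent, so intensities follow the terms of (0.295 + 0.705)^4.
P(M) = 0.295^4 = 0.007573
P(M+2) = 4 × 0.295^3 × 0.705^1 = 0.072396
P(M+4) = 6 × 0.295^2 × 0.705^2 = 0.259522
P(M+6) = 4 × 0.295^1 × 0.705^3 = 0.413475
P(M+8) = 0.705^4 = 0.247034
The M+6 peak is largest (0.413475); scaling to 100 gives 1.83 : 17.51 : 62.77 : 100.00 : 59.75.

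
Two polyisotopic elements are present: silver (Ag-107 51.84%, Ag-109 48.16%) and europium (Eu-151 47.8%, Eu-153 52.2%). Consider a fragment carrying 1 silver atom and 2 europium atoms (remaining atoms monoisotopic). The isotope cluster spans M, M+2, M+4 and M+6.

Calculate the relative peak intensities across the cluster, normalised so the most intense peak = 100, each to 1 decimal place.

Silver pattern (n=1): 0.5184 : 0.4816
Europium pattern (n=2): 0.228484 : 0.499032 : 0.272484
Convolve the two distributions (both contribute in 2-u steps):
  M: 0.5184×0.228484 = 0.118446
  M+2: 0.5184×0.499032 + 0.4816×0.228484 = 0.368736
  M+4: 0.5184×0.272484 + 0.4816×0.499032 = 0.381590
  M+6: 0.4816×0.272484 = 0.131228
Scale to base peak (0.381590) = 100: 31.0 : 96.6 : 100.0 : 34.4

31.0 : 96.6 : 100.0 : 34.4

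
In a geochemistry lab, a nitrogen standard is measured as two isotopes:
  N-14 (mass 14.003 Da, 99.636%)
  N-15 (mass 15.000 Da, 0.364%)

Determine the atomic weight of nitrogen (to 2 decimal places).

14.01 Da

The abundance-weighted mean is 0.99636 × 14.003 + 0.00364 × 15.000
= 13.9520 + 0.0546 = 14.0066 Da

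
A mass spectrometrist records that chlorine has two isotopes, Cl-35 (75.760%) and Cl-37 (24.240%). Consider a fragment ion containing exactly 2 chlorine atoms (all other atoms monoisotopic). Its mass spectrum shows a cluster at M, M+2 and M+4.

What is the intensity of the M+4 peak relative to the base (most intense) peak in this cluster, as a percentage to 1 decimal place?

10.2%

(0.75760 + 0.24240)^2 gives M 0.5740, M+2 0.3673, M+4 0.0588; the largest is M.
P(M) = C(2,0) × 0.75760^2 × 0.24240^0 = 1 × 0.57395776 × 1.0000 = 0.573958 (base)
P(M+4) = C(2,2) × 0.75760^0 × 0.24240^2 = 1 × 1.0000 × 0.05875776 = 0.058758
Relative intensity = 0.058758 / 0.573958 × 100 = 10.2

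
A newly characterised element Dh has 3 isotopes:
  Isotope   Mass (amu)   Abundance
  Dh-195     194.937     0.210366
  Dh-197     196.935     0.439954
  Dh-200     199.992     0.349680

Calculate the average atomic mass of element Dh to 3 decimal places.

197.584 amu

The abundance-weighted mean is 0.210366 × 194.937 + 0.439954 × 196.935 + 0.349680 × 199.992
= 41.0081 + 86.6423 + 69.9332 = 197.5836 amu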